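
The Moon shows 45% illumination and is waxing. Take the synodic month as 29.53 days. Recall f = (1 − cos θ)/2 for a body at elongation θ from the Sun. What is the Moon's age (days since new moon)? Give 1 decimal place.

cos θ = 1 − 2f = 0.100, giving a principal value of 84.3°.
The Moon is waxing (0°–180°), so θ = 84.3° directly.
That fraction of the synodic month is 84.3/360 × 29.53 d ≈ 6.91 d.

6.9 days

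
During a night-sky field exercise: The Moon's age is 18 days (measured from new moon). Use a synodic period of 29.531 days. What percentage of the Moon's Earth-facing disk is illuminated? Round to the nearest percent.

Elongation θ = 360° × 18/29.531 ≈ 219.4°.
cos 219.4° = (-0.772), so f = (1 − (-0.772))/2 = 0.886, so 89%.

89%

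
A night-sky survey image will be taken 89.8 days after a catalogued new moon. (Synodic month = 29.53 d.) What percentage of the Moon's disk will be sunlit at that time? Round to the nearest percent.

2%

89.8/29.53 = 3.041 lunations, so 3 complete cycles and 1.21 d into the next.
The Moon has covered 1.21/29.53 of its cycle, so θ ≈ 360° × 1.21/29.53 = 14.8°.
With cos θ = 0.967, the lit fraction is (1 − 0.967)/2 ≈ 0.016, so 2%.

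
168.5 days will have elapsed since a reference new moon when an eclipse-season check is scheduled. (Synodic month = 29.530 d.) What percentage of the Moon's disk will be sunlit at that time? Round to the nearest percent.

Reduce mod P: 168.5 − 5×29.530 = 20.85 d into the current lunation.
Elongation θ = 360° × 20.85/29.530 ≈ 254.2°.
Illuminated fraction = (1 − cos 254.2°)/2 = (1 − (-0.273))/2 ≈ 0.636, so 64%.

64%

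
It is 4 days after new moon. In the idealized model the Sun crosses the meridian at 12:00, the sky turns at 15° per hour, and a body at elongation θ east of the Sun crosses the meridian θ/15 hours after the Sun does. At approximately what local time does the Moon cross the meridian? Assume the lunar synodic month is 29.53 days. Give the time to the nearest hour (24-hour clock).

The Moon has covered 4/29.53 of its cycle, so θ ≈ 360° × 4/29.53 = 48.8°.
At 15° of sky rotation per hour, 48.8° corresponds to a 3.25 h lag.
12:00 + 3.25 h ≈ 15:15 → 15:00 to the nearest hour.

15:00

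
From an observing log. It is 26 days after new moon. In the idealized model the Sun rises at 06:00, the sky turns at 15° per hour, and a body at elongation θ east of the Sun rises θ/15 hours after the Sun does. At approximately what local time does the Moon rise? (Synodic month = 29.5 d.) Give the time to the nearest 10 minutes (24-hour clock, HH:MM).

Phase angle: θ = 360°·(26 d)/(29.5 d) = 317.3°.
Delay after the Sun = 317.3° / (15°/h) ≈ 21.15 h.
06:00 + 21.153 h ≈ 03:09 → 03:10 to the nearest ten minutes.

03:10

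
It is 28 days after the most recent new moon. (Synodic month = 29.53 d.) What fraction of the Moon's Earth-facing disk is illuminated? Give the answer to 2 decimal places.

Phase angle: θ = 360°·(28 d)/(29.53 d) = 341.3°.
With cos θ = 0.947, the lit fraction is (1 − 0.947)/2 ≈ 0.026.

0.03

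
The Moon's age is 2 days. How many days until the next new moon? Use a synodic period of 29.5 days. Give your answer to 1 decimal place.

One full lunation from the last new moon is 29.5 d; remaining = 29.5 − 2 = 27.500 d.

27.5 days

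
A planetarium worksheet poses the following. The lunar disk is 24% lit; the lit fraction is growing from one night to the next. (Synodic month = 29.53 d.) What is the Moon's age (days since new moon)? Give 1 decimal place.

Invert f = (1 − cos θ)/2 to get cos θ = 1 − 2(0.24) = 0.520, hence θ₀ = arccos 0.520 = 58.7°.
The Moon is waxing (0°–180°), so θ = 58.7° directly.
That fraction of the synodic month is 58.7/360 × 29.53 d ≈ 4.81 d.

4.8 days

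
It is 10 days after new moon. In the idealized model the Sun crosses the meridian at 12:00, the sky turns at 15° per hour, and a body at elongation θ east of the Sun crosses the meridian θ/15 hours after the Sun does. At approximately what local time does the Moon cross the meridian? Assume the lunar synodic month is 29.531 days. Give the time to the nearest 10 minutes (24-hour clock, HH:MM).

Elongation θ = 360° × 10/29.531 ≈ 121.9°.
The Moon trails the Sun by θ/15 = 121.9/15 ≈ 8.13 hours.
12:00 + 8.127 h ≈ 20:08 → 20:10 to the nearest ten minutes.

20:10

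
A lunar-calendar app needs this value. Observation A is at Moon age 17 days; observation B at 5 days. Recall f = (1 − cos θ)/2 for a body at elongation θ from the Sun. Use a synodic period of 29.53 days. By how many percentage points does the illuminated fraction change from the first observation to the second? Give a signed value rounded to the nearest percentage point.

First observation: θ = 360°·17/29.53 = 207.2°, so f = 0.945.
Second observation: θ = 61.0°, f = 0.257.
Δf = 0.257 − 0.945 = -0.687, i.e. -69 pp.

-69 pp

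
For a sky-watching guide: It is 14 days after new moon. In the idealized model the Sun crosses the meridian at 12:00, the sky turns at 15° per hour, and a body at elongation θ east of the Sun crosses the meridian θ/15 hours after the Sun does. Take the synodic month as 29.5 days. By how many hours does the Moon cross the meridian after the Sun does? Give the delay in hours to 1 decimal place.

11.4 h

The Moon has covered 14/29.5 of its cycle, so θ ≈ 360° × 14/29.5 = 170.8°.
The Moon trails the Sun by θ/15 = 170.8/15 ≈ 11.39 hours.
So the Moon crosses the meridian 11.39 h after the Sun.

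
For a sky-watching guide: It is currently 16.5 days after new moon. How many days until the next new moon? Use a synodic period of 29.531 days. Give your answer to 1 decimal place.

The next new moon completes the synodic month: 29.531 − 16.5 = 13.031 days.

13.0 days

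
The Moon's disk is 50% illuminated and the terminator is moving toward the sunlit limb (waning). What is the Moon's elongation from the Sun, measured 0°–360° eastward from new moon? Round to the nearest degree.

From f = (1 − cos θ)/2: cos θ = 1 − 2×0.50 = 0.000; arccos → 90.0°.
A waning Moon lies in 180°–360°, so θ = 360° − 90.0° = 270.0°.

270°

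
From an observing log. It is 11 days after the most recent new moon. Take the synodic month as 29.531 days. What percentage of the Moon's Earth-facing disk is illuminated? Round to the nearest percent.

85%

The Moon has covered 11/29.531 of its cycle, so θ ≈ 360° × 11/29.531 = 134.1°.
cos 134.1° = (-0.696), so f = (1 − (-0.696))/2 = 0.848, so 85%.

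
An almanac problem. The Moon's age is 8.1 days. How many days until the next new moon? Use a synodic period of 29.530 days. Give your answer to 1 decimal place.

21.4 days

The next new moon completes the synodic month: 29.530 − 8.1 = 21.430 days.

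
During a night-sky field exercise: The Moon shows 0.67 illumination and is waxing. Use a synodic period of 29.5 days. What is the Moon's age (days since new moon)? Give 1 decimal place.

9.0 days

cos θ = 1 − 2f = -0.340, giving a principal value of 109.9°.
Waxing ⇒ before full, so θ = 109.9°.
That fraction of the synodic month is 109.9/360 × 29.5 d ≈ 9.00 d.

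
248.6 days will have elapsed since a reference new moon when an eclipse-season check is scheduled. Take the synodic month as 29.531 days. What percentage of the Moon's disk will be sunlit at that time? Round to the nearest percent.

Reduce mod P: 248.6 − 8×29.531 = 12.35 d into the current lunation.
Elongation θ = 360° × 12.35/29.531 ≈ 150.6°.
Illuminated fraction = (1 − cos 150.6°)/2 = (1 − (-0.871))/2 ≈ 0.936, so 94%.

94%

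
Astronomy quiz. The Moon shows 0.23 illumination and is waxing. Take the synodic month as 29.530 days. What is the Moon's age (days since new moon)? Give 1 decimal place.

From f = (1 − cos θ)/2: cos θ = 1 − 2×0.23 = 0.540; arccos → 57.3°.
Waxing ⇒ before full, so θ = 57.3°.
Age = 29.530 × 57.3°/360° ≈ 4.70 days.

4.7 days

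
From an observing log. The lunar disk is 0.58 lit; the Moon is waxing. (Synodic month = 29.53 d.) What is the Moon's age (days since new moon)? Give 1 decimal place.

8.1 days

cos θ = 1 − 2f = -0.160, giving a principal value of 99.2°.
Before full moon the principal value applies: θ = 99.2°.
Age = 29.53 × 99.2°/360° ≈ 8.14 days.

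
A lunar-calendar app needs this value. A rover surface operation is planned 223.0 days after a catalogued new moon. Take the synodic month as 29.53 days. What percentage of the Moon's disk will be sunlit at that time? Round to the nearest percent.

97%

223.0 d spans 7 complete synodic months (7 × 29.53 = 206.71 d) plus 16.29 d.
Phase angle: θ = 360°·(16.29 d)/(29.53 d) = 198.6°.
Illuminated fraction = (1 − cos 198.6°)/2 = (1 − (-0.948))/2 ≈ 0.974, so 97%.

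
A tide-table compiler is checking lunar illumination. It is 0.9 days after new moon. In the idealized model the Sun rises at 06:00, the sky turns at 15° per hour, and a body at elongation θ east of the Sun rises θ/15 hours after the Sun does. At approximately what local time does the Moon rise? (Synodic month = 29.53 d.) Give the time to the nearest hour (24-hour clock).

Phase angle: θ = 360°·(0.9 d)/(29.53 d) = 11.0°.
Delay after the Sun = 11.0° / (15°/h) ≈ 0.73 h.
06:00 + 0.73 h ≈ 06:44 → 07:00 to the nearest hour.

07:00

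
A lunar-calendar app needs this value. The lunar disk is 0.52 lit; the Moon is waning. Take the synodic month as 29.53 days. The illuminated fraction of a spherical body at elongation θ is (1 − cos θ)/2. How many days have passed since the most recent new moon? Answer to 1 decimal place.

cos θ = 1 − 2f = -0.040, giving a principal value of 92.3°.
Waning ⇒ past full, so θ = 360° − 92.3° = 267.7°.
At 360°/29.53 d per day, 267.7° corresponds to 21.96 days.

22.0 days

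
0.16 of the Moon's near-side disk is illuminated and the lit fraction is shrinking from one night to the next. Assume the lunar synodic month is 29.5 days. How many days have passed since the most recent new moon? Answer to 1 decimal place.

25.6 days

cos θ = 1 − 2f = 0.680, giving a principal value of 47.2°.
Since the Moon is past full (waning), take the reflex angle: θ = 360° − 47.2° = 312.8°.
That fraction of the synodic month is 312.8/360 × 29.5 d ≈ 25.64 d.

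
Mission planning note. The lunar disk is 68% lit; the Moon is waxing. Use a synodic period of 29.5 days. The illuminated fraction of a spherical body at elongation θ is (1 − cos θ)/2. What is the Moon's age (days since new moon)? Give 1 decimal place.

cos θ = 1 − 2f = -0.360, giving a principal value of 111.1°.
The Moon is waxing (0°–180°), so θ = 111.1° directly.
At 360°/29.5 d per day, 111.1° corresponds to 9.10 days.

9.1 days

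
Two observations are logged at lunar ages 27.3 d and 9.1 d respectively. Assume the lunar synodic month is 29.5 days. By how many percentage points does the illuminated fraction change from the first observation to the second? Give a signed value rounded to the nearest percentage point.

+63 pp

First observation: θ = 360°·27.3/29.5 = 333.2°, so f = 0.054.
Second observation: θ = 111.1°, f = 0.680.
Δf = 0.680 − 0.054 = +0.626, i.e. +63 pp.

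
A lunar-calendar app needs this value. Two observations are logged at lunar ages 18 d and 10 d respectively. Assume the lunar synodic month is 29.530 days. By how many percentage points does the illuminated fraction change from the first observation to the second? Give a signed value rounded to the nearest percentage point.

-12 pp

θ₁ = 360° × 18/29.530 = 219.4°, f₁ = (1 − cos θ₁)/2 = 0.886.
θ₂ = 360° × 10/29.530 = 121.9°, f₂ = (1 − cos θ₂)/2 = 0.764.
Change = f₂ − f₁ = -0.122 → -12 percentage points.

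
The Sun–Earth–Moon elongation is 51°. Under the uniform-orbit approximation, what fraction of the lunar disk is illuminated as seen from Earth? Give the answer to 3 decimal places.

0.185

Half-versine of 51°: (1 − 0.629)/2 = 0.185.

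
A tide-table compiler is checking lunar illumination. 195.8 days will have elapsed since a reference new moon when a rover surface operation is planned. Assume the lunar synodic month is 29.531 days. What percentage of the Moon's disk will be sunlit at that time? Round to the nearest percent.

84%

195.8/29.531 = 6.630 lunations, so 6 complete cycles and 18.61 d into the next.
Phase angle: θ = 360°·(18.61 d)/(29.531 d) = 226.9°.
Illuminated fraction = (1 − cos 226.9°)/2 = (1 − (-0.683))/2 ≈ 0.842, so 84%.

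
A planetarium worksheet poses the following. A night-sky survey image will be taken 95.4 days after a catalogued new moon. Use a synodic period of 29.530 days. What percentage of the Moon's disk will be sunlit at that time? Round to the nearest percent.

44%

95.4/29.530 = 3.231 lunations, so 3 complete cycles and 6.81 d into the next.
The Moon has covered 6.81/29.530 of its cycle, so θ ≈ 360° × 6.81/29.530 = 83.0°.
With cos θ = 0.122, the lit fraction is (1 − 0.122)/2 ≈ 0.439, so 44%.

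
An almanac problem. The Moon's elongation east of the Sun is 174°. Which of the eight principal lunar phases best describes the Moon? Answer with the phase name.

full moon

The full moon sector spans roughly 158°–202°; 174° falls inside it.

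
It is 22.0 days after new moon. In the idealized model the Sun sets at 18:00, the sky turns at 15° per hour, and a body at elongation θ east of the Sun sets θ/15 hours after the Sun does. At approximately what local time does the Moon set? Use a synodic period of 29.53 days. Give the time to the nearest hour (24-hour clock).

12:00

Elongation θ = 360° × 22.0/29.53 ≈ 268.2°.
At 15° of sky rotation per hour, 268.2° corresponds to a 17.88 h lag.
18:00 + 17.88 h ≈ 11:53 → 12:00 to the nearest hour.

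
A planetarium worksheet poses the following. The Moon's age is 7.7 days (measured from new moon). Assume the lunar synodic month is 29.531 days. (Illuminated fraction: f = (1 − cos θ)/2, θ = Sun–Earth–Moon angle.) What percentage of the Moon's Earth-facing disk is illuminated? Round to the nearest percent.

The Moon has covered 7.7/29.531 of its cycle, so θ ≈ 360° × 7.7/29.531 = 93.9°.
cos 93.9° = (-0.067), so f = (1 − (-0.067))/2 = 0.534, so 53%.

53%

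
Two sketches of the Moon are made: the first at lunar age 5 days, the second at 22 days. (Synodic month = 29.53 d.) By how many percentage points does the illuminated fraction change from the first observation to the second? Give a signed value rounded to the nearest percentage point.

θ₁ = 360° × 5/29.53 = 61.0°, f₁ = (1 − cos θ₁)/2 = 0.257.
θ₂ = 360° × 22/29.53 = 268.2°, f₂ = (1 − cos θ₂)/2 = 0.516.
Change = f₂ − f₁ = +0.258 → +26 percentage points.

+26 percentage points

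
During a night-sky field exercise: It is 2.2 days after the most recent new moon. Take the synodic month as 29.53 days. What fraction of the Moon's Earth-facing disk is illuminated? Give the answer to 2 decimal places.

The Moon has covered 2.2/29.53 of its cycle, so θ ≈ 360° × 2.2/29.53 = 26.8°.
cos 26.8° = 0.892, so f = (1 − 0.892)/2 = 0.054.

0.05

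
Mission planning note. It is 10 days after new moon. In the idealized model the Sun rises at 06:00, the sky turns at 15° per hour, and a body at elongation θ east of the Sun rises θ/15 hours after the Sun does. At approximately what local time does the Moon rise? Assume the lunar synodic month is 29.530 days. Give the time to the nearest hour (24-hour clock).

14:00

Elongation θ = 360° × 10/29.530 ≈ 121.9°.
At 15° of sky rotation per hour, 121.9° corresponds to a 8.13 h lag.
06:00 + 8.13 h ≈ 14:08 → 14:00 to the nearest hour.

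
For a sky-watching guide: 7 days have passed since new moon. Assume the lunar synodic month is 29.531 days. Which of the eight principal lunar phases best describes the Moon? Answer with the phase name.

first quarter

θ ≈ 360° × 7/29.531 = 85°, which falls in the first quarter sector.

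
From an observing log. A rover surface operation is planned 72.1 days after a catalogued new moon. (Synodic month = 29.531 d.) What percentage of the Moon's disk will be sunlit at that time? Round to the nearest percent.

97%

72.1 d spans 2 complete synodic months (2 × 29.531 = 59.06 d) plus 13.04 d.
The Moon has covered 13.04/29.531 of its cycle, so θ ≈ 360° × 13.04/29.531 = 158.9°.
cos 158.9° = (-0.933), so f = (1 − (-0.933))/2 = 0.967, so 97%.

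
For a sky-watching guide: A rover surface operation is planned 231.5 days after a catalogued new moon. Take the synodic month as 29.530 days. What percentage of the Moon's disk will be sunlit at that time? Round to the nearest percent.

23%

231.5/29.530 = 7.839 lunations, so 7 complete cycles and 24.79 d into the next.
The Moon has covered 24.79/29.530 of its cycle, so θ ≈ 360° × 24.79/29.530 = 302.2°.
cos 302.2° = 0.533, so f = (1 − 0.533)/2 = 0.233, so 23%.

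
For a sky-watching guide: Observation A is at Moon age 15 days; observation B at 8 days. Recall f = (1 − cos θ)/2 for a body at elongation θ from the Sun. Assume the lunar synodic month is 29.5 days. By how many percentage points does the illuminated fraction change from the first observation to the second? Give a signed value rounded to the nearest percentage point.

θ₁ = 360° × 15/29.5 = 183.1°, f₁ = (1 − cos θ₁)/2 = 0.999.
θ₂ = 360° × 8/29.5 = 97.6°, f₂ = (1 − cos θ₂)/2 = 0.566.
Change = f₂ − f₁ = -0.433 → -43 percentage points.

-43 percentage points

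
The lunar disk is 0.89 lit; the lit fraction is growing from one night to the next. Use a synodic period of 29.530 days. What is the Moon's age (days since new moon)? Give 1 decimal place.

11.6 days

cos θ = 1 − 2f = -0.780, giving a principal value of 141.3°.
Waxing ⇒ before full, so θ = 141.3°.
At 360°/29.530 d per day, 141.3° corresponds to 11.59 days.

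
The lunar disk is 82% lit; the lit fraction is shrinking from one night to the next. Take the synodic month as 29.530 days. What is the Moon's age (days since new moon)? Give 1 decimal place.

cos θ = 1 − 2f = -0.640, giving a principal value of 129.8°.
Waning ⇒ past full, so θ = 360° − 129.8° = 230.2°.
At 360°/29.530 d per day, 230.2° corresponds to 18.88 days.

18.9 days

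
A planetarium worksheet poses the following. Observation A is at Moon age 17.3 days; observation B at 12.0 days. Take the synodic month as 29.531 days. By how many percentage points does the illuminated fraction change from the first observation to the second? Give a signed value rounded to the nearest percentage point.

-1 pp

First observation: θ = 360°·17.3/29.531 = 210.9°, so f = 0.929.
Second observation: θ = 146.3°, f = 0.916.
Δf = 0.916 − 0.929 = -0.013, i.e. -1 pp.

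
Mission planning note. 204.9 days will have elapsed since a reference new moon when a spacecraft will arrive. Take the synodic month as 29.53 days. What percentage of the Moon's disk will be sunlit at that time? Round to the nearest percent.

4%

204.9/29.53 = 6.939 lunations, so 6 complete cycles and 27.72 d into the next.
Elongation θ = 360° × 27.72/29.53 ≈ 337.9°.
With cos θ = 0.927, the lit fraction is (1 − 0.927)/2 ≈ 0.037, so 4%.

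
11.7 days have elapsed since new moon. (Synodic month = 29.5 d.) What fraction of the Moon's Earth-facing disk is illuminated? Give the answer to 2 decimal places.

0.90

The Moon has covered 11.7/29.5 of its cycle, so θ ≈ 360° × 11.7/29.5 = 142.8°.
With cos θ = (-0.796), the lit fraction is (1 − (-0.796))/2 ≈ 0.898.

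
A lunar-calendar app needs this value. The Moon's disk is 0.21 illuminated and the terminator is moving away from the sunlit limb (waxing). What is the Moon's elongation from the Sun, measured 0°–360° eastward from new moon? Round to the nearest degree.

55°

cos θ = 1 − 2f = 0.580, giving a principal value of 54.5°.
Before full moon the principal value applies: θ = 54.5°.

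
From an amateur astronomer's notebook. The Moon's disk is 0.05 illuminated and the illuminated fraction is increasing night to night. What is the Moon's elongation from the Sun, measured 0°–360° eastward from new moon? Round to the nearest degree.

cos θ = 1 − 2f = 0.900, giving a principal value of 25.8°.
Waxing ⇒ before full, so θ = 25.8°.

26°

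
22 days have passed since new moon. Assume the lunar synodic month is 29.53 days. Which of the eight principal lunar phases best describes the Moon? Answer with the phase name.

θ ≈ 360° × 22/29.53 = 268°, which falls in the last quarter sector.

last quarter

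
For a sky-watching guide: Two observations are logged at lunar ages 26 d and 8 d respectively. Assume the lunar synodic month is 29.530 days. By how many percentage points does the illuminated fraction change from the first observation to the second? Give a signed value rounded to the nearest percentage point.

+43 percentage points

First observation: θ = 360°·26/29.530 = 317.0°, so f = 0.135.
Second observation: θ = 97.5°, f = 0.566.
Δf = 0.566 − 0.135 = +0.431, i.e. +43 pp.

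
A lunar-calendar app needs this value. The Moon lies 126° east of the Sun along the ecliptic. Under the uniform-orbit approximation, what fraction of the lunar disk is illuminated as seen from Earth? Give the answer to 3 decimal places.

Half-versine of 126°: (1 − (-0.588))/2 = 0.794.

0.794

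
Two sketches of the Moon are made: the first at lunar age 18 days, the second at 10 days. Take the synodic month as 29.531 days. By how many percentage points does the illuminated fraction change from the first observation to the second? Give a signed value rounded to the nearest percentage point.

-12 pp

θ₁ = 360° × 18/29.531 = 219.4°, f₁ = (1 − cos θ₁)/2 = 0.886.
θ₂ = 360° × 10/29.531 = 121.9°, f₂ = (1 − cos θ₂)/2 = 0.764.
Change = f₂ − f₁ = -0.122 → -12 percentage points.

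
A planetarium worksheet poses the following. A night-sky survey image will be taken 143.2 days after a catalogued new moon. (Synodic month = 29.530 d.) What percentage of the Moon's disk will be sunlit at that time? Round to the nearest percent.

Reduce mod P: 143.2 − 4×29.530 = 25.08 d into the current lunation.
Elongation θ = 360° × 25.08/29.530 ≈ 305.8°.
Illuminated fraction = (1 − cos 305.8°)/2 = (1 − 0.584)/2 ≈ 0.208, so 21%.

21%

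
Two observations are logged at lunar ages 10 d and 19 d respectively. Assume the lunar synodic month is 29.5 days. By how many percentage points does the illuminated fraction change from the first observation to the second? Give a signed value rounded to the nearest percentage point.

+4 pp

θ₁ = 360° × 10/29.5 = 122.0°, f₁ = (1 − cos θ₁)/2 = 0.765.
θ₂ = 360° × 19/29.5 = 231.9°, f₂ = (1 − cos θ₂)/2 = 0.809.
Change = f₂ − f₁ = +0.044 → +4 percentage points.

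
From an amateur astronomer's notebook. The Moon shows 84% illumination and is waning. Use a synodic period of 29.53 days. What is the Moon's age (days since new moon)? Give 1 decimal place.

18.6 days

Invert f = (1 − cos θ)/2 to get cos θ = 1 − 2(0.84) = -0.680, hence θ₀ = arccos -0.680 = 132.8°.
Since the Moon is past full (waning), take the reflex angle: θ = 360° − 132.8° = 227.2°.
At 360°/29.53 d per day, 227.2° corresponds to 18.63 days.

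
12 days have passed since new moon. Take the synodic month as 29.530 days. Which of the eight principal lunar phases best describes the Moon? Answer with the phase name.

waxing gibbous

θ ≈ 360° × 12/29.530 = 146°, which falls in the waxing gibbous sector.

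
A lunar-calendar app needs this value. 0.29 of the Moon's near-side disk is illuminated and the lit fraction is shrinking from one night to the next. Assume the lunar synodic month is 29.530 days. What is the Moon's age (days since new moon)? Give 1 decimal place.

24.2 days

Invert f = (1 − cos θ)/2 to get cos θ = 1 − 2(0.29) = 0.420, hence θ₀ = arccos 0.420 = 65.2°.
A waning Moon lies in 180°–360°, so θ = 360° − 65.2° = 294.8°.
That fraction of the synodic month is 294.8/360 × 29.530 d ≈ 24.18 d.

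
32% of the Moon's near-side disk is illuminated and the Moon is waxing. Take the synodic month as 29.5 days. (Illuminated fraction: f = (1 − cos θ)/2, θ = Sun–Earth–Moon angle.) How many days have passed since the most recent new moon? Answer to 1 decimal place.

cos θ = 1 − 2f = 0.360, giving a principal value of 68.9°.
The Moon is waxing (0°–180°), so θ = 68.9° directly.
Age = 29.5 × 68.9°/360° ≈ 5.65 days.

5.6 days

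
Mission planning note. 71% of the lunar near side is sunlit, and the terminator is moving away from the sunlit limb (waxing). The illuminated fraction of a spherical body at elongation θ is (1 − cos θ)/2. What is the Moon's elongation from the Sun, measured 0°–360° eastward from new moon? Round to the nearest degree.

Invert f = (1 − cos θ)/2 to get cos θ = 1 − 2(0.71) = -0.420, hence θ₀ = arccos -0.420 = 114.8°.
Waxing ⇒ before full, so θ = 114.8°.

115°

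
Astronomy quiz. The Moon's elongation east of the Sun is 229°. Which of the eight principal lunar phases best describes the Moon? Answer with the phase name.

The waning gibbous sector spans roughly 202°–248°; 229° falls inside it.

waning gibbous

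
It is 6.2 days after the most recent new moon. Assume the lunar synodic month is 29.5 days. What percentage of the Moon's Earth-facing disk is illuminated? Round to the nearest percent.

38%

Phase angle: θ = 360°·(6.2 d)/(29.5 d) = 75.7°.
Illuminated fraction = (1 − cos 75.7°)/2 = (1 − 0.248)/2 ≈ 0.376, so 38%.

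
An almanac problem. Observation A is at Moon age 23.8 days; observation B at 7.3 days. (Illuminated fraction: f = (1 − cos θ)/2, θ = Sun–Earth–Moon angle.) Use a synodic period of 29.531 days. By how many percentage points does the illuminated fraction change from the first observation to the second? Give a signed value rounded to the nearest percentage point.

First observation: θ = 360°·23.8/29.531 = 290.1°, so f = 0.328.
Second observation: θ = 89.0°, f = 0.491.
Δf = 0.491 − 0.328 = +0.163, i.e. +16 pp.

+16 pp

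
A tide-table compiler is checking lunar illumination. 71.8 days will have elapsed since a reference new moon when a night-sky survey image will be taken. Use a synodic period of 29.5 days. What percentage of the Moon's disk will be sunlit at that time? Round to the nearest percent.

Reduce mod P: 71.8 − 2×29.5 = 12.80 d into the current lunation.
The Moon has covered 12.80/29.5 of its cycle, so θ ≈ 360° × 12.80/29.5 = 156.2°.
cos 156.2° = (-0.915), so f = (1 − (-0.915))/2 = 0.957, so 96%.

96%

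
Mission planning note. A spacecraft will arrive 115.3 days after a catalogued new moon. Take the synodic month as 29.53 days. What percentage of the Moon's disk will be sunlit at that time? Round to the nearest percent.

Reduce mod P: 115.3 − 3×29.53 = 26.71 d into the current lunation.
Phase angle: θ = 360°·(26.71 d)/(29.53 d) = 325.6°.
cos 325.6° = 0.825, so f = (1 − 0.825)/2 = 0.087, so 9%.

9%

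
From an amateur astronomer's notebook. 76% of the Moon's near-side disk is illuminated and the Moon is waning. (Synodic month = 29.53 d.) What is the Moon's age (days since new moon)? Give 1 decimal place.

19.6 days

Invert f = (1 − cos θ)/2 to get cos θ = 1 − 2(0.76) = -0.520, hence θ₀ = arccos -0.520 = 121.3°.
A waning Moon lies in 180°–360°, so θ = 360° − 121.3° = 238.7°.
Age = 29.53 × 238.7°/360° ≈ 19.58 days.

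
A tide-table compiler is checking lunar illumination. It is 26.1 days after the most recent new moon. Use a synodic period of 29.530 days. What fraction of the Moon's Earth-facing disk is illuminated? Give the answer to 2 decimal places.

0.13

Elongation θ = 360° × 26.1/29.530 ≈ 318.2°.
cos 318.2° = 0.745, so f = (1 − 0.745)/2 = 0.127.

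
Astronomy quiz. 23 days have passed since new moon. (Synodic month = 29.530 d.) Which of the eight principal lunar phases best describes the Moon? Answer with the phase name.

θ ≈ 360° × 23/29.530 = 280°, which falls in the last quarter sector.

last quarter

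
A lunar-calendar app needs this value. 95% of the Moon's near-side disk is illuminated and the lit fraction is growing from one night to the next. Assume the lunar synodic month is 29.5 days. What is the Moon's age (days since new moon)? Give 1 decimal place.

12.6 days

cos θ = 1 − 2f = -0.900, giving a principal value of 154.2°.
Waxing ⇒ before full, so θ = 154.2°.
That fraction of the synodic month is 154.2/360 × 29.5 d ≈ 12.63 d.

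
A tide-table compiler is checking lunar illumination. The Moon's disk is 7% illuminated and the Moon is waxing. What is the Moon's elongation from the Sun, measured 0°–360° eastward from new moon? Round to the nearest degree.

cos θ = 1 − 2f = 0.860, giving a principal value of 30.7°.
Before full moon the principal value applies: θ = 30.7°.

31°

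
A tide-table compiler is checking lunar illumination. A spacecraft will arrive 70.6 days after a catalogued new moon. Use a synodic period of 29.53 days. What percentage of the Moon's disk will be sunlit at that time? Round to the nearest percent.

89%

70.6/29.53 = 2.391 lunations, so 2 complete cycles and 11.54 d into the next.
The Moon has covered 11.54/29.53 of its cycle, so θ ≈ 360° × 11.54/29.53 = 140.7°.
With cos θ = (-0.774), the lit fraction is (1 − (-0.774))/2 ≈ 0.887, so 89%.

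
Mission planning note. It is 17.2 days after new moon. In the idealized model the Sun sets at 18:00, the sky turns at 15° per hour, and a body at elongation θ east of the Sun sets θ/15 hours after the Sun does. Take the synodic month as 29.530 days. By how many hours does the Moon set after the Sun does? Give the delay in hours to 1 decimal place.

Phase angle: θ = 360°·(17.2 d)/(29.530 d) = 209.7°.
At 15° of sky rotation per hour, 209.7° corresponds to a 13.98 h lag.
So the Moon sets 13.98 h after the Sun.

14.0 h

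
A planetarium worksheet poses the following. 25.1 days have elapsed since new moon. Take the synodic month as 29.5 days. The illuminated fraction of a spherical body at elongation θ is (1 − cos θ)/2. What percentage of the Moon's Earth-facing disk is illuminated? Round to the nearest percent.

The Moon has covered 25.1/29.5 of its cycle, so θ ≈ 360° × 25.1/29.5 = 306.3°.
cos 306.3° = 0.592, so f = (1 − 0.592)/2 = 0.204, so 20%.

20%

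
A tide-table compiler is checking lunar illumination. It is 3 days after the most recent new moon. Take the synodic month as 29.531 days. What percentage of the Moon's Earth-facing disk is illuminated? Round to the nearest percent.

The Moon has covered 3/29.531 of its cycle, so θ ≈ 360° × 3/29.531 = 36.6°.
With cos θ = 0.803, the lit fraction is (1 − 0.803)/2 ≈ 0.098, so 10%.

10%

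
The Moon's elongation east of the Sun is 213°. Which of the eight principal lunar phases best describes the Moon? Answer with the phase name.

213° lies in the waning gibbous sector of the 8-phase cycle.

waning gibbous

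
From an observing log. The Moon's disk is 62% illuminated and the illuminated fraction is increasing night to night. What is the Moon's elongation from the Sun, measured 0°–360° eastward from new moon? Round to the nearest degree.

cos θ = 1 − 2f = -0.240, giving a principal value of 103.9°.
Waxing ⇒ before full, so θ = 103.9°.

104°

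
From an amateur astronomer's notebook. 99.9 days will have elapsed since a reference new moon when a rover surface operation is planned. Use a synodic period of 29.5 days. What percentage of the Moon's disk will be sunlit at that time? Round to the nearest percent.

88%

99.9 d spans 3 complete synodic months (3 × 29.5 = 88.50 d) plus 11.40 d.
The Moon has covered 11.40/29.5 of its cycle, so θ ≈ 360° × 11.40/29.5 = 139.1°.
With cos θ = (-0.756), the lit fraction is (1 − (-0.756))/2 ≈ 0.878, so 88%.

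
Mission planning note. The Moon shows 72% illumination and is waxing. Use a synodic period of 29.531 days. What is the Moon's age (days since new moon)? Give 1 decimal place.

9.5 days

Invert f = (1 − cos θ)/2 to get cos θ = 1 − 2(0.72) = -0.440, hence θ₀ = arccos -0.440 = 116.1°.
The Moon is waxing (0°–180°), so θ = 116.1° directly.
At 360°/29.531 d per day, 116.1° corresponds to 9.52 days.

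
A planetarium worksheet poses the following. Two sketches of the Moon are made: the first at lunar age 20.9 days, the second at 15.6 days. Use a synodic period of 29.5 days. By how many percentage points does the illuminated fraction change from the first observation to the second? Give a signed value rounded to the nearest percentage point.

+36 pp

θ₁ = 360° × 20.9/29.5 = 255.1°, f₁ = (1 − cos θ₁)/2 = 0.629.
θ₂ = 360° × 15.6/29.5 = 190.4°, f₂ = (1 − cos θ₂)/2 = 0.992.
Change = f₂ − f₁ = +0.363 → +36 percentage points.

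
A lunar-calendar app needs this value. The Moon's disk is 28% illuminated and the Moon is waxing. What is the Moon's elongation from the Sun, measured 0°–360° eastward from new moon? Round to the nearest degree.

Invert f = (1 − cos θ)/2 to get cos θ = 1 − 2(0.28) = 0.440, hence θ₀ = arccos 0.440 = 63.9°.
Before full moon the principal value applies: θ = 63.9°.

64°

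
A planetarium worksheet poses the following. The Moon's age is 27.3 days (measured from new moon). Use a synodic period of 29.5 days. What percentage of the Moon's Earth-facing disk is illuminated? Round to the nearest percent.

Elongation θ = 360° × 27.3/29.5 ≈ 333.2°.
cos 333.2° = 0.892, so f = (1 − 0.892)/2 = 0.054, so 5%.

5%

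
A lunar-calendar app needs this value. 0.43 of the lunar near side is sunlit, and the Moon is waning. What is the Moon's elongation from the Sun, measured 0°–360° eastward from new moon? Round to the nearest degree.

278°

cos θ = 1 − 2f = 0.140, giving a principal value of 82.0°.
Since the Moon is past full (waning), take the reflex angle: θ = 360° − 82.0° = 278.0°.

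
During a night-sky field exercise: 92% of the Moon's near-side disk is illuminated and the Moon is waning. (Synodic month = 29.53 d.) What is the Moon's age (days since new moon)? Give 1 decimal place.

Invert f = (1 − cos θ)/2 to get cos θ = 1 − 2(0.92) = -0.840, hence θ₀ = arccos -0.840 = 147.1°.
Since the Moon is past full (waning), take the reflex angle: θ = 360° − 147.1° = 212.9°.
Age = 29.53 × 212.9°/360° ≈ 17.46 days.

17.5 days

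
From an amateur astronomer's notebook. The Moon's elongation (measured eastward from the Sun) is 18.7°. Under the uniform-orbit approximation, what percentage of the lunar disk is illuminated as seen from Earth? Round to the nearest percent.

f = (1 − cos 18.7°)/2 = (1 − 0.947)/2 ≈ 0.026, i.e. 3%.

3%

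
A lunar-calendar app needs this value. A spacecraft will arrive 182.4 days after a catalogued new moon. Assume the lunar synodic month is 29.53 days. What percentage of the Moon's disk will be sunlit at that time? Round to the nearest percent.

182.4/29.53 = 6.177 lunations, so 6 complete cycles and 5.22 d into the next.
Elongation θ = 360° × 5.22/29.53 ≈ 63.6°.
Illuminated fraction = (1 − cos 63.6°)/2 = (1 − 0.444)/2 ≈ 0.278, so 28%.

28%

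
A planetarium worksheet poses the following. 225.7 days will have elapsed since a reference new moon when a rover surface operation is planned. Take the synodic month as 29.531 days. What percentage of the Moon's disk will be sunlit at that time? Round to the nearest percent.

225.7/29.531 = 7.643 lunations, so 7 complete cycles and 18.98 d into the next.
The Moon has covered 18.98/29.531 of its cycle, so θ ≈ 360° × 18.98/29.531 = 231.4°.
Illuminated fraction = (1 − cos 231.4°)/2 = (1 − (-0.624))/2 ≈ 0.812, so 81%.

81%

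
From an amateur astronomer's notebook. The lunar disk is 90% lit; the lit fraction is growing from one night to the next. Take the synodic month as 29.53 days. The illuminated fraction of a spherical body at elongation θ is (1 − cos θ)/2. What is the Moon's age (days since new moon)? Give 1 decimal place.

11.7 days

cos θ = 1 − 2f = -0.800, giving a principal value of 143.1°.
Before full moon the principal value applies: θ = 143.1°.
That fraction of the synodic month is 143.1/360 × 29.53 d ≈ 11.74 d.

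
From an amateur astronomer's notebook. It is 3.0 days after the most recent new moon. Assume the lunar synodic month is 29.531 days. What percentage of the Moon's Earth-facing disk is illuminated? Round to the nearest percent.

10%

Elongation θ = 360° × 3.0/29.531 ≈ 36.6°.
With cos θ = 0.803, the lit fraction is (1 − 0.803)/2 ≈ 0.098, so 10%.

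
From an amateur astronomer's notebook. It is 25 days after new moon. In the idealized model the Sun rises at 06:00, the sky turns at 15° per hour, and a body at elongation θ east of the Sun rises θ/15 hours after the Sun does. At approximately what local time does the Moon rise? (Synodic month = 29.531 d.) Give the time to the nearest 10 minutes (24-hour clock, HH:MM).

02:20

The Moon has covered 25/29.531 of its cycle, so θ ≈ 360° × 25/29.531 = 304.8°.
Delay after the Sun = 304.8° / (15°/h) ≈ 20.32 h.
06:00 + 20.318 h ≈ 02:19 → 02:20 to the nearest ten minutes.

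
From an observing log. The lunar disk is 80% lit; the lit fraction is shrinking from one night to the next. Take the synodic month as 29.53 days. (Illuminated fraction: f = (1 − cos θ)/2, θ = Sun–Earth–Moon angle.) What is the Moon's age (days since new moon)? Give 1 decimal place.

19.1 days

cos θ = 1 − 2f = -0.600, giving a principal value of 126.9°.
Since the Moon is past full (waning), take the reflex angle: θ = 360° − 126.9° = 233.1°.
That fraction of the synodic month is 233.1/360 × 29.53 d ≈ 19.12 d.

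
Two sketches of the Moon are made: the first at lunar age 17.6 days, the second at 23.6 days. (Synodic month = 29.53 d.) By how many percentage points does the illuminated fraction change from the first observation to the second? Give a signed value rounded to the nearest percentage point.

θ₁ = 360° × 17.6/29.53 = 214.6°, f₁ = (1 − cos θ₁)/2 = 0.912.
θ₂ = 360° × 23.6/29.53 = 287.7°, f₂ = (1 − cos θ₂)/2 = 0.348.
Change = f₂ − f₁ = -0.564 → -56 percentage points.

-56 pp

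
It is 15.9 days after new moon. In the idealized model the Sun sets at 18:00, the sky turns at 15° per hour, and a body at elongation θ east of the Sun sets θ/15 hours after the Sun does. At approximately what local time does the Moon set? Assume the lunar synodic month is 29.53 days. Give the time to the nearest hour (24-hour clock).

Elongation θ = 360° × 15.9/29.53 ≈ 193.8°.
Delay after the Sun = 193.8° / (15°/h) ≈ 12.92 h.
18:00 + 12.92 h ≈ 06:55 → 07:00 to the nearest hour.

07:00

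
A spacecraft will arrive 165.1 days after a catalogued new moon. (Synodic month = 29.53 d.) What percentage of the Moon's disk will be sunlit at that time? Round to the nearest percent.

Reduce mod P: 165.1 − 5×29.53 = 17.45 d into the current lunation.
The Moon has covered 17.45/29.53 of its cycle, so θ ≈ 360° × 17.45/29.53 = 212.7°.
cos 212.7° = (-0.841), so f = (1 − (-0.841))/2 = 0.921, so 92%.

92%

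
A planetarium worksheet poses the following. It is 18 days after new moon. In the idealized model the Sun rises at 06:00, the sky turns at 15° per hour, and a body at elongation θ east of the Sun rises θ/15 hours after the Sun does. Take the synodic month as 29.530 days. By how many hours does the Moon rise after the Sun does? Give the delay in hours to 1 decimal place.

The Moon has covered 18/29.530 of its cycle, so θ ≈ 360° × 18/29.530 = 219.4°.
The Moon trails the Sun by θ/15 = 219.4/15 ≈ 14.63 hours.
So the Moon rises 14.63 h after the Sun.

14.6 h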